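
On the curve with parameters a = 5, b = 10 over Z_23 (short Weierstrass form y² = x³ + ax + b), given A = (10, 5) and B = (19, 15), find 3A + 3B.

First 3A:
Repeated addition: build up to 3A.
2A: tangent at (10, 5): λ = (3·10² + 5)/(2·5) ≡ 6/10. 10⁻¹ ≡ 7 (mod 23) since 10·7 = 70 ≡ 1, so λ ≡ 6·7 ≡ 19.
  x = λ² - 10 - 10 = 361 - 20 ≡ 19; y = λ·(10 - 19) - 5 ≡ 8. → (19, 8)
3A: (19, 8) + (10, 5). λ = (5 - 8)/(10 - 19) ≡ 20/14 mod 23. 14⁻¹ ≡ 5 (mod 23), so λ ≡ 8.
  x = λ² - 19 - 10 = 64 - 29 ≡ 12; y = λ·(19 - 12) - 8 ≡ 2. → (12, 2)
3A = (12, 2).
Next 3B:
Repeated addition: build up to 3B.
2B: tangent at (19, 15): λ = (3·19² + 5)/(2·15) ≡ 7/7. 7⁻¹ ≡ 10 (mod 23), so λ ≡ 7·10 ≡ 1.
  x = λ² - 19 - 19 = 1 - 38 ≡ 9; y = λ·(19 - 9) - 15 ≡ 18. → (9, 18)
3B: (9, 18) + (19, 15). λ = (15 - 18)/(19 - 9) ≡ 20/10 mod 23. 10⁻¹ ≡ 7 (mod 23), so λ ≡ 2.
  x = λ² - 9 - 19 = 4 - 28 ≡ 22; y = λ·(9 - 22) - 18 ≡ 2. → (22, 2)
3B = (22, 2).
Finally 3A + 3B:
(12, 2) + (22, 2). λ = (2 - 2)/(22 - 12) ≡ 0/10 mod 23. 10⁻¹ ≡ 7 (mod 23) since 10·7 = 70 ≡ 1, so λ ≡ 0.
  x = λ² - 12 - 22 = 0 - 34 ≡ 12; y = λ·(12 - 12) - 2 ≡ 21. → (12, 21)

(12, 21)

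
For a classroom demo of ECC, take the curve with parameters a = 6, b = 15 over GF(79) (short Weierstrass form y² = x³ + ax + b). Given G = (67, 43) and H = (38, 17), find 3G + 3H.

First 3G:
Repeated addition: build up to 3G.
2G: tangent at (67, 43): λ = (3·67² + 6)/(2·43) ≡ 43/7. 7⁻¹ ≡ 34 (mod 79), so λ ≡ 43·34 ≡ 40.
  x = λ² - 67 - 67 = 1600 - 134 ≡ 44; y = λ·(67 - 44) - 43 ≡ 8. → (44, 8)
3G: (44, 8) + (67, 43). λ = (43 - 8)/(67 - 44) ≡ 35/23 mod 79. 23⁻¹ ≡ 55 (mod 79) since 23·55 = 1265 ≡ 1, so λ ≡ 29.
  x = λ² - 44 - 67 = 841 - 111 ≡ 19; y = λ·(44 - 19) - 8 ≡ 6. → (19, 6)
3G = (19, 6).
Next 3H:
Repeated addition: build up to 3H.
2H: tangent at (38, 17): λ = (3·38² + 6)/(2·17) ≡ 72/34. 34⁻¹ ≡ 7 (mod 79) since 34·7 = 238 ≡ 1, so λ ≡ 72·7 ≡ 30.
  x = λ² - 38 - 38 = 900 - 76 ≡ 34; y = λ·(38 - 34) - 17 ≡ 24. → (34, 24)
3H: (34, 24) + (38, 17). λ = (17 - 24)/(38 - 34) ≡ 72/4 mod 79. 4⁻¹ ≡ 20 (mod 79), so λ ≡ 18.
  x = λ² - 34 - 38 = 324 - 72 ≡ 15; y = λ·(34 - 15) - 24 ≡ 2. → (15, 2)
3H = (15, 2).
Finally 3G + 3H:
(19, 6) + (15, 2). λ = (2 - 6)/(15 - 19) ≡ 75/75 mod 79. 75⁻¹ ≡ 59 (mod 79), so λ ≡ 1.
  x = λ² - 19 - 15 = 1 - 34 ≡ 46; y = λ·(19 - 46) - 6 ≡ 46. → (46, 46)

(46, 46)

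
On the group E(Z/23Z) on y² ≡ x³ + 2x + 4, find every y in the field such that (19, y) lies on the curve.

x³ + 2x + 4 = 6901 ≡ 1 (mod 23).
Square roots of 1 mod 23: 1 and 22 (since 1² = 1 ≡ 1).

1, 22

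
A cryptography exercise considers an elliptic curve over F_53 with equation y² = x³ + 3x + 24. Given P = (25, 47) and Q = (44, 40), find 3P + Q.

First 3P:
Repeated addition: build up to 3P.
2P: tangent at (25, 47): λ = (3·25² + 3)/(2·47) ≡ 23/41. 41⁻¹ ≡ 22 (mod 53), so λ ≡ 23·22 ≡ 29.
  x = λ² - 25 - 25 = 841 - 50 ≡ 49; y = λ·(25 - 49) - 47 ≡ 52. → (49, 52)
3P: (49, 52) + (25, 47). λ = (47 - 52)/(25 - 49) ≡ 48/29 mod 53. 29⁻¹ ≡ 11 (mod 53) since 29·11 = 319 ≡ 1, so λ ≡ 51.
  x = λ² - 49 - 25 = 2601 - 74 ≡ 36; y = λ·(49 - 36) - 52 ≡ 28. → (36, 28)
3P = (36, 28).
Finally 3P + Q:
(36, 28) + (44, 40). λ = (40 - 28)/(44 - 36) ≡ 12/8 mod 53. 8⁻¹ ≡ 20 (mod 53), so λ ≡ 28.
  x = λ² - 36 - 44 = 784 - 80 ≡ 15; y = λ·(36 - 15) - 28 ≡ 30. → (15, 30)

(15, 30)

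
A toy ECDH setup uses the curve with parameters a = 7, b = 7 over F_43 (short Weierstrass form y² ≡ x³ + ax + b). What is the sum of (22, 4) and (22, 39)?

The two points share x = 22 and their y-coordinates satisfy 4 + 39 ≡ 0 (mod 43), so they are inverses. Their sum is ∞.

O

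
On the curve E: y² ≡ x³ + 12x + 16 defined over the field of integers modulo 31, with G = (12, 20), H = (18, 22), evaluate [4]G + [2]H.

First 4G:
Repeated addition: build up to 4G.
2G: tangent at (12, 20): λ = (3·12² + 12)/(2·20) ≡ 10/9. 9⁻¹ ≡ 7 (mod 31) since 9·7 = 63 ≡ 1, so λ ≡ 10·7 ≡ 8.
  x = λ² - 12 - 12 = 64 - 24 ≡ 9; y = λ·(12 - 9) - 20 ≡ 4. → (9, 4)
3G: (9, 4) + (12, 20). λ = (20 - 4)/(12 - 9) ≡ 16/3 mod 31. 3⁻¹ ≡ 21 (mod 31) since 3·21 = 63 ≡ 1, so λ ≡ 26.
  x = λ² - 9 - 12 = 676 - 21 ≡ 4; y = λ·(9 - 4) - 4 ≡ 2. → (4, 2)
4G: (4, 2) + (12, 20). λ = (20 - 2)/(12 - 4) ≡ 18/8 mod 31. 8⁻¹ ≡ 4 (mod 31), so λ ≡ 10.
  x = λ² - 4 - 12 = 100 - 16 ≡ 22; y = λ·(4 - 22) - 2 ≡ 4. → (22, 4)
4G = (22, 4).
Next 2H:
Repeated addition: build up to 2H.
2H: tangent at (18, 22): λ = (3·18² + 12)/(2·22) ≡ 23/13. 13⁻¹ ≡ 12 (mod 31) since 13·12 = 156 ≡ 1, so λ ≡ 23·12 ≡ 28.
  x = λ² - 18 - 18 = 784 - 36 ≡ 4; y = λ·(18 - 4) - 22 ≡ 29. → (4, 29)
2H = (4, 29).
Finally 4G + 2H:
(22, 4) + (4, 29). λ = (29 - 4)/(4 - 22) ≡ 25/13 mod 31. 13⁻¹ ≡ 12 (mod 31), so λ ≡ 21.
  x = λ² - 22 - 4 = 441 - 26 ≡ 12; y = λ·(22 - 12) - 4 ≡ 20. → (12, 20)

(12, 20)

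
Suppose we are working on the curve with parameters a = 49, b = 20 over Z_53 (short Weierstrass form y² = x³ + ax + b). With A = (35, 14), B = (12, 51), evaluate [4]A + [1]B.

(23, 8)

First 4A:
Double-and-add on 4 = (100)₂. Start with A = (35, 14) for the leading 1-bit.
double: tangent at (35, 14): λ = (3·35² + 49)/(2·14) ≡ 14/28. 28⁻¹ ≡ 36 (mod 53), so λ ≡ 14·36 ≡ 27.
  x = λ² - 35 - 35 = 729 - 70 ≡ 23; y = λ·(35 - 23) - 14 ≡ 45. → (23, 45)
double: tangent at (23, 45): λ = (3·23² + 49)/(2·45) ≡ 46/37. 37⁻¹ ≡ 43 (mod 53), so λ ≡ 46·43 ≡ 17.
  x = λ² - 23 - 23 = 289 - 46 ≡ 31; y = λ·(23 - 31) - 45 ≡ 31. → (31, 31)
4A = (31, 31).
Finally 4A + B:
(31, 31) + (12, 51). λ = (51 - 31)/(12 - 31) ≡ 20/34 mod 53. 34⁻¹ ≡ 39 (mod 53) since 34·39 = 1326 ≡ 1, so λ ≡ 38.
  x = λ² - 31 - 12 = 1444 - 43 ≡ 23; y = λ·(31 - 23) - 31 ≡ 8. → (23, 8)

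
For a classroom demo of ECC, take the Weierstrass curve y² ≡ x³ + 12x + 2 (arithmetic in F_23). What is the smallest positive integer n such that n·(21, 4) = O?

2P: tangent at (21, 4): λ = (3·21² + 12)/(2·4) ≡ 1/8. 8⁻¹ ≡ 3 (mod 23), so λ ≡ 1·3 ≡ 3.
  x = λ² - 21 - 21 = 9 - 42 ≡ 13; y = λ·(21 - 13) - 4 ≡ 20. → (13, 20)
3P: (13, 20) + (21, 4). λ = (4 - 20)/(21 - 13) ≡ 7/8 mod 23. 8⁻¹ ≡ 3 (mod 23), so λ ≡ 21.
  x = λ² - 13 - 21 = 441 - 34 ≡ 16; y = λ·(13 - 16) - 20 ≡ 9. → (16, 9)
4P: (16, 9) + (21, 4). λ = (4 - 9)/(21 - 16) ≡ 18/5 mod 23. 5⁻¹ ≡ 14 (mod 23), so λ ≡ 22.
  x = λ² - 16 - 21 = 484 - 37 ≡ 10; y = λ·(16 - 10) - 9 ≡ 8. → (10, 8)
5P: (10, 8) + (21, 4). λ = (4 - 8)/(21 - 10) ≡ 19/11 mod 23. 11⁻¹ ≡ 21 (mod 23), so λ ≡ 8.
  x = λ² - 10 - 21 = 64 - 31 ≡ 10; y = λ·(10 - 10) - 8 ≡ 15. → (10, 15)
6P: (10, 15) + (21, 4). λ = (4 - 15)/(21 - 10) ≡ 12/11 mod 23. 11⁻¹ ≡ 21 (mod 23) since 11·21 = 231 ≡ 1, so λ ≡ 22.
  x = λ² - 10 - 21 = 484 - 31 ≡ 16; y = λ·(10 - 16) - 15 ≡ 14. → (16, 14)
7P: (16, 14) + (21, 4). λ = (4 - 14)/(21 - 16) ≡ 13/5 mod 23. 5⁻¹ ≡ 14 (mod 23), so λ ≡ 21.
  x = λ² - 16 - 21 = 441 - 37 ≡ 13; y = λ·(16 - 13) - 14 ≡ 3. → (13, 3)
8P: (13, 3) + (21, 4). λ = (4 - 3)/(21 - 13) ≡ 1/8 mod 23. 8⁻¹ ≡ 3 (mod 23), so λ ≡ 3.
  x = λ² - 13 - 21 = 9 - 34 ≡ 21; y = λ·(13 - 21) - 3 ≡ 19. → (21, 19)
9P: (21, 19) + (21, 4): same x and y₁ ≡ -y₂, so the sum is O.
9P = O, so the order is 9.

9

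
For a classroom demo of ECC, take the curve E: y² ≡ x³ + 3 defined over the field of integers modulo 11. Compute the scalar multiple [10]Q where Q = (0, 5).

(0, 5)

Repeated addition: build up to 10Q.
2Q: tangent at (0, 5): λ = (3·0² + 0)/(2·5) ≡ 0/10. 10⁻¹ ≡ 10 (mod 11) since 10·10 = 100 ≡ 1, so λ ≡ 0·10 ≡ 0.
  x = λ² - 0 - 0 = 0 - 0 ≡ 0; y = λ·(0 - 0) - 5 ≡ 6. → (0, 6)
3Q: (0, 6) + (0, 5): same x and y₁ ≡ -y₂, so the sum is 𝒪.
4Q: 𝒪 + (0, 5) = (0, 5) (identity).
5Q: tangent at (0, 5): λ = (3·0² + 0)/(2·5) ≡ 0/10. 10⁻¹ ≡ 10 (mod 11), so λ ≡ 0·10 ≡ 0.
  x = λ² - 0 - 0 = 0 - 0 ≡ 0; y = λ·(0 - 0) - 5 ≡ 6. → (0, 6)
6Q: (0, 6) + (0, 5): same x and y₁ ≡ -y₂, so the sum is 𝒪.
7Q: 𝒪 + (0, 5) = (0, 5) (identity).
8Q: tangent at (0, 5): λ = (3·0² + 0)/(2·5) ≡ 0/10. 10⁻¹ ≡ 10 (mod 11), so λ ≡ 0·10 ≡ 0.
  x = λ² - 0 - 0 = 0 - 0 ≡ 0; y = λ·(0 - 0) - 5 ≡ 6. → (0, 6)
9Q: (0, 6) + (0, 5): same x and y₁ ≡ -y₂, so the sum is 𝒪.
10Q: 𝒪 + (0, 5) = (0, 5) (identity).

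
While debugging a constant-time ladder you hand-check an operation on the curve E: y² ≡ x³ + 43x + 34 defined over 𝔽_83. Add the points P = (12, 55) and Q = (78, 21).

(80, 58)

(12, 55) + (78, 21). λ = (21 - 55)/(78 - 12) ≡ 49/66 mod 83. 66⁻¹ ≡ 39 (mod 83), so λ ≡ 2.
  x = λ² - 12 - 78 = 4 - 90 ≡ 80; y = λ·(12 - 80) - 55 ≡ 58. → (80, 58)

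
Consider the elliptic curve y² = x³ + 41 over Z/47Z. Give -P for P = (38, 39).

-(38, 39) = (38, -39 mod 47) = (38, 8).

(38, 8)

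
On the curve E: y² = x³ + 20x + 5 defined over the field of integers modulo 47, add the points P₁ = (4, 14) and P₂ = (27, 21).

(24, 31)

(4, 14) + (27, 21). λ = (21 - 14)/(27 - 4) ≡ 7/23 mod 47. 23⁻¹ ≡ 45 (mod 47) since 23·45 = 1035 ≡ 1, so λ ≡ 33.
  x = λ² - 4 - 27 = 1089 - 31 ≡ 24; y = λ·(4 - 24) - 14 ≡ 31. → (24, 31)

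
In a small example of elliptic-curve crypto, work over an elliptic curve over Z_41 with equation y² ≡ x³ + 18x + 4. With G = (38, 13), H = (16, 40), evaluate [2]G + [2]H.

(16, 1)

First 2G:
Repeated addition: build up to 2G.
2G: tangent at (38, 13): λ = (3·38² + 18)/(2·13) ≡ 4/26. 26⁻¹ ≡ 30 (mod 41) since 26·30 = 780 ≡ 1, so λ ≡ 4·30 ≡ 38.
  x = λ² - 38 - 38 = 1444 - 76 ≡ 15; y = λ·(38 - 15) - 13 ≡ 0. → (15, 0)
2G = (15, 0).
Next 2H:
Repeated addition: build up to 2H.
2H: tangent at (16, 40): λ = (3·16² + 18)/(2·40) ≡ 7/39. 39⁻¹ ≡ 20 (mod 41), so λ ≡ 7·20 ≡ 17.
  x = λ² - 16 - 16 = 289 - 32 ≡ 11; y = λ·(16 - 11) - 40 ≡ 4. → (11, 4)
2H = (11, 4).
Finally 2G + 2H:
(15, 0) + (11, 4). λ = (4 - 0)/(11 - 15) ≡ 4/37 mod 41. 37⁻¹ ≡ 10 (mod 41), so λ ≡ 40.
  x = λ² - 15 - 11 = 1600 - 26 ≡ 16; y = λ·(15 - 16) - 0 ≡ 1. → (16, 1)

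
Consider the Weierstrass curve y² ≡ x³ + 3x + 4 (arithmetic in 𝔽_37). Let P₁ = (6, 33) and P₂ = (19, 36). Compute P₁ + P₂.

(23, 20)

(6, 33) + (19, 36). λ = (36 - 33)/(19 - 6) ≡ 3/13 mod 37. 13⁻¹ ≡ 20 (mod 37) since 13·20 = 260 ≡ 1, so λ ≡ 23.
  x = λ² - 6 - 19 = 529 - 25 ≡ 23; y = λ·(6 - 23) - 33 ≡ 20. → (23, 20)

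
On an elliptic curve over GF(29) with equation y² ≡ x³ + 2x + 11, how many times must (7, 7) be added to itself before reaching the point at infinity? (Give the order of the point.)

2P: tangent at (7, 7): λ = (3·7² + 2)/(2·7) ≡ 4/14. 14⁻¹ ≡ 27 (mod 29), so λ ≡ 4·27 ≡ 21.
  x = λ² - 7 - 7 = 441 - 14 ≡ 21; y = λ·(7 - 21) - 7 ≡ 18. → (21, 18)
3P: (21, 18) + (7, 7). λ = (7 - 18)/(7 - 21) ≡ 18/15 mod 29. 15⁻¹ ≡ 2 (mod 29), so λ ≡ 7.
  x = λ² - 21 - 7 = 49 - 28 ≡ 21; y = λ·(21 - 21) - 18 ≡ 11. → (21, 11)
4P: (21, 11) + (7, 7). λ = (7 - 11)/(7 - 21) ≡ 25/15 mod 29. 15⁻¹ ≡ 2 (mod 29) since 15·2 = 30 ≡ 1, so λ ≡ 21.
  x = λ² - 21 - 7 = 441 - 28 ≡ 7; y = λ·(21 - 7) - 11 ≡ 22. → (7, 22)
5P: (7, 22) + (7, 7): same x and y₁ ≡ -y₂, so the sum is the point at infinity.
5P = the point at infinity, so the order is 5.

5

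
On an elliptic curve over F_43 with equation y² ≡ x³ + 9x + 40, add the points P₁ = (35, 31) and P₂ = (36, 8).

(35, 31) + (36, 8). λ = (8 - 31)/(36 - 35) ≡ 20/1 mod 43. 1⁻¹ ≡ 1 (mod 43), so λ ≡ 20.
  x = λ² - 35 - 36 = 400 - 71 ≡ 28; y = λ·(35 - 28) - 31 ≡ 23. → (28, 23)

(28, 23)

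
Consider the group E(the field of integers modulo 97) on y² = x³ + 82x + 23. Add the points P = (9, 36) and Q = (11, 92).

(9, 36) + (11, 92). λ = (92 - 36)/(11 - 9) ≡ 56/2 mod 97. 2⁻¹ ≡ 49 (mod 97), so λ ≡ 28.
  x = λ² - 9 - 11 = 784 - 20 ≡ 85; y = λ·(9 - 85) - 36 ≡ 67. → (85, 67)

(85, 67)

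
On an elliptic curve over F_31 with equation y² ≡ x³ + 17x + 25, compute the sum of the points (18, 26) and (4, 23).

(13, 26)

(18, 26) + (4, 23). λ = (23 - 26)/(4 - 18) ≡ 28/17 mod 31. 17⁻¹ ≡ 11 (mod 31), so λ ≡ 29.
  x = λ² - 18 - 4 = 841 - 22 ≡ 13; y = λ·(18 - 13) - 26 ≡ 26. → (13, 26)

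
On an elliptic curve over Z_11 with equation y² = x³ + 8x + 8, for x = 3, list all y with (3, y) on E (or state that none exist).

x³ + 8x + 8 = 59 ≡ 4 (mod 11).
Square roots of 4 mod 11: 2 and 9 (since 2² = 4 ≡ 4).

2, 9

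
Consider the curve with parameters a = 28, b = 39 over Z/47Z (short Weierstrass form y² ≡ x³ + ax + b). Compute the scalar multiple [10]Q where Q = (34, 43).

Repeated addition: build up to 10Q.
2Q: tangent at (34, 43): λ = (3·34² + 28)/(2·43) ≡ 18/39. 39⁻¹ ≡ 41 (mod 47), so λ ≡ 18·41 ≡ 33.
  x = λ² - 34 - 34 = 1089 - 68 ≡ 34; y = λ·(34 - 34) - 43 ≡ 4. → (34, 4)
3Q: (34, 4) + (34, 43): same x and y₁ ≡ -y₂, so the sum is O.
4Q: O + (34, 43) = (34, 43) (identity).
5Q: tangent at (34, 43): λ = (3·34² + 28)/(2·43) ≡ 18/39. 39⁻¹ ≡ 41 (mod 47), so λ ≡ 18·41 ≡ 33.
  x = λ² - 34 - 34 = 1089 - 68 ≡ 34; y = λ·(34 - 34) - 43 ≡ 4. → (34, 4)
6Q: (34, 4) + (34, 43): same x and y₁ ≡ -y₂, so the sum is O.
7Q: O + (34, 43) = (34, 43) (identity).
8Q: tangent at (34, 43): λ = (3·34² + 28)/(2·43) ≡ 18/39. 39⁻¹ ≡ 41 (mod 47), so λ ≡ 18·41 ≡ 33.
  x = λ² - 34 - 34 = 1089 - 68 ≡ 34; y = λ·(34 - 34) - 43 ≡ 4. → (34, 4)
9Q: (34, 4) + (34, 43): same x and y₁ ≡ -y₂, so the sum is O.
10Q: O + (34, 43) = (34, 43) (identity).

(34, 43)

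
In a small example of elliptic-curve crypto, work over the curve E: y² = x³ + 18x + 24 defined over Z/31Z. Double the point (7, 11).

tangent at (7, 11): λ = (3·7² + 18)/(2·11) ≡ 10/22. 22⁻¹ ≡ 24 (mod 31) since 22·24 = 528 ≡ 1, so λ ≡ 10·24 ≡ 23.
  x = λ² - 7 - 7 = 529 - 14 ≡ 19; y = λ·(7 - 19) - 11 ≡ 23. → (19, 23)

(19, 23)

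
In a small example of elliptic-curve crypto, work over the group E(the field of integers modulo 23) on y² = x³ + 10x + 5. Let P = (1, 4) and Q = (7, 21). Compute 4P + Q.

(16, 11)

First 4P:
Repeated addition: build up to 4P.
2P: tangent at (1, 4): λ = (3·1² + 10)/(2·4) ≡ 13/8. 8⁻¹ ≡ 3 (mod 23), so λ ≡ 13·3 ≡ 16.
  x = λ² - 1 - 1 = 256 - 2 ≡ 1; y = λ·(1 - 1) - 4 ≡ 19. → (1, 19)
3P: (1, 19) + (1, 4): same x and y₁ ≡ -y₂, so the sum is O.
4P: O + (1, 4) = (1, 4) (identity).
4P = (1, 4).
Finally 4P + Q:
(1, 4) + (7, 21). λ = (21 - 4)/(7 - 1) ≡ 17/6 mod 23. 6⁻¹ ≡ 4 (mod 23) since 6·4 = 24 ≡ 1, so λ ≡ 22.
  x = λ² - 1 - 7 = 484 - 8 ≡ 16; y = λ·(1 - 16) - 4 ≡ 11. → (16, 11)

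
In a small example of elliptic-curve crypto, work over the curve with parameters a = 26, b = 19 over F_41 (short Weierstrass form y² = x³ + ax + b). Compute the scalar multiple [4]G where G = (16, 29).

(8, 1)

Repeated addition: build up to 4G.
2G: tangent at (16, 29): λ = (3·16² + 26)/(2·29) ≡ 15/17. 17⁻¹ ≡ 29 (mod 41), so λ ≡ 15·29 ≡ 25.
  x = λ² - 16 - 16 = 625 - 32 ≡ 19; y = λ·(16 - 19) - 29 ≡ 19. → (19, 19)
3G: (19, 19) + (16, 29). λ = (29 - 19)/(16 - 19) ≡ 10/38 mod 41. 38⁻¹ ≡ 27 (mod 41), so λ ≡ 24.
  x = λ² - 19 - 16 = 576 - 35 ≡ 8; y = λ·(19 - 8) - 19 ≡ 40. → (8, 40)
4G: (8, 40) + (16, 29). λ = (29 - 40)/(16 - 8) ≡ 30/8 mod 41. 8⁻¹ ≡ 36 (mod 41), so λ ≡ 14.
  x = λ² - 8 - 16 = 196 - 24 ≡ 8; y = λ·(8 - 8) - 40 ≡ 1. → (8, 1)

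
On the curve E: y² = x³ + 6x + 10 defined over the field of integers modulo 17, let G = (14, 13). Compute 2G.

tangent at (14, 13): λ = (3·14² + 6)/(2·13) ≡ 16/9. 9⁻¹ ≡ 2 (mod 17), so λ ≡ 16·2 ≡ 15.
  x = λ² - 14 - 14 = 225 - 28 ≡ 10; y = λ·(14 - 10) - 13 ≡ 13. → (10, 13)

(10, 13)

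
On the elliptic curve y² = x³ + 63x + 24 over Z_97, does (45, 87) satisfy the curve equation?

y² = 87² ≡ 3; x³ + 63x + 24 = 93984 ≡ 88 (mod 97). 3 ≠ 88.

no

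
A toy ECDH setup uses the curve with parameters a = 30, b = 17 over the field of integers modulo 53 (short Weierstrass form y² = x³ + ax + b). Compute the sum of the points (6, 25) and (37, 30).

(6, 25) + (37, 30). λ = (30 - 25)/(37 - 6) ≡ 5/31 mod 53. 31⁻¹ ≡ 12 (mod 53) since 31·12 = 372 ≡ 1, so λ ≡ 7.
  x = λ² - 6 - 37 = 49 - 43 ≡ 6; y = λ·(6 - 6) - 25 ≡ 28. → (6, 28)

(6, 28)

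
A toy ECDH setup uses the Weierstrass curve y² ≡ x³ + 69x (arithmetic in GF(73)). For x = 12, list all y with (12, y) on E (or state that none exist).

x³ + 69x + 0 = 2556 ≡ 1 (mod 73).
Square roots of 1 mod 73: 1 and 72 (since 1² = 1 ≡ 1).

1, 72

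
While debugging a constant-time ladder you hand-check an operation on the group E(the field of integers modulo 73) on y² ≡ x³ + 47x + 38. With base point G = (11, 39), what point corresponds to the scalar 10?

Repeated addition: build up to 10G.
2G: tangent at (11, 39): λ = (3·11² + 47)/(2·39) ≡ 45/5. 5⁻¹ ≡ 44 (mod 73) since 5·44 = 220 ≡ 1, so λ ≡ 45·44 ≡ 9.
  x = λ² - 11 - 11 = 81 - 22 ≡ 59; y = λ·(11 - 59) - 39 ≡ 40. → (59, 40)
3G: (59, 40) + (11, 39). λ = (39 - 40)/(11 - 59) ≡ 72/25 mod 73. 25⁻¹ ≡ 38 (mod 73), so λ ≡ 35.
  x = λ² - 59 - 11 = 1225 - 70 ≡ 60; y = λ·(59 - 60) - 40 ≡ 71. → (60, 71)
4G: (60, 71) + (11, 39). λ = (39 - 71)/(11 - 60) ≡ 41/24 mod 73. 24⁻¹ ≡ 70 (mod 73) since 24·70 = 1680 ≡ 1, so λ ≡ 23.
  x = λ² - 60 - 11 = 529 - 71 ≡ 20; y = λ·(60 - 20) - 71 ≡ 46. → (20, 46)
5G: (20, 46) + (11, 39). λ = (39 - 46)/(11 - 20) ≡ 66/64 mod 73. 64⁻¹ ≡ 8 (mod 73), so λ ≡ 17.
  x = λ² - 20 - 11 = 289 - 31 ≡ 39; y = λ·(20 - 39) - 46 ≡ 69. → (39, 69)
6G: (39, 69) + (11, 39). λ = (39 - 69)/(11 - 39) ≡ 43/45 mod 73. 45⁻¹ ≡ 13 (mod 73), so λ ≡ 48.
  x = λ² - 39 - 11 = 2304 - 50 ≡ 64; y = λ·(39 - 64) - 69 ≡ 45. → (64, 45)
7G: (64, 45) + (11, 39). λ = (39 - 45)/(11 - 64) ≡ 67/20 mod 73. 20⁻¹ ≡ 11 (mod 73), so λ ≡ 7.
  x = λ² - 64 - 11 = 49 - 75 ≡ 47; y = λ·(64 - 47) - 45 ≡ 1. → (47, 1)
8G: (47, 1) + (11, 39). λ = (39 - 1)/(11 - 47) ≡ 38/37 mod 73. 37⁻¹ ≡ 2 (mod 73) since 37·2 = 74 ≡ 1, so λ ≡ 3.
  x = λ² - 47 - 11 = 9 - 58 ≡ 24; y = λ·(47 - 24) - 1 ≡ 68. → (24, 68)
9G: (24, 68) + (11, 39). λ = (39 - 68)/(11 - 24) ≡ 44/60 mod 73. 60⁻¹ ≡ 28 (mod 73), so λ ≡ 64.
  x = λ² - 24 - 11 = 4096 - 35 ≡ 46; y = λ·(24 - 46) - 68 ≡ 57. → (46, 57)
10G: (46, 57) + (11, 39). λ = (39 - 57)/(11 - 46) ≡ 55/38 mod 73. 38⁻¹ ≡ 25 (mod 73), so λ ≡ 61.
  x = λ² - 46 - 11 = 3721 - 57 ≡ 14; y = λ·(46 - 14) - 57 ≡ 70. → (14, 70)

(14, 70)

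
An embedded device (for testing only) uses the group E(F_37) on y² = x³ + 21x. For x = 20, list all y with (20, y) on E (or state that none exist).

13, 24

x³ + 21x + 0 = 8420 ≡ 21 (mod 37).
Square roots of 21 mod 37: 13 and 24 (since 13² = 169 ≡ 21).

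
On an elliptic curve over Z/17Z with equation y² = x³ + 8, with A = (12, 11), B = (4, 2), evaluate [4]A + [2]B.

First 4A:
Repeated addition: build up to 4A.
2A: tangent at (12, 11): λ = (3·12² + 0)/(2·11) ≡ 7/5. 5⁻¹ ≡ 7 (mod 17), so λ ≡ 7·7 ≡ 15.
  x = λ² - 12 - 12 = 225 - 24 ≡ 14; y = λ·(12 - 14) - 11 ≡ 10. → (14, 10)
3A: (14, 10) + (12, 11). λ = (11 - 10)/(12 - 14) ≡ 1/15 mod 17. 15⁻¹ ≡ 8 (mod 17), so λ ≡ 8.
  x = λ² - 14 - 12 = 64 - 26 ≡ 4; y = λ·(14 - 4) - 10 ≡ 2. → (4, 2)
4A: (4, 2) + (12, 11). λ = (11 - 2)/(12 - 4) ≡ 9/8 mod 17. 8⁻¹ ≡ 15 (mod 17), so λ ≡ 16.
  x = λ² - 4 - 12 = 256 - 16 ≡ 2; y = λ·(4 - 2) - 2 ≡ 13. → (2, 13)
4A = (2, 13).
Next 2B:
Repeated addition: build up to 2B.
2B: tangent at (4, 2): λ = (3·4² + 0)/(2·2) ≡ 14/4. 4⁻¹ ≡ 13 (mod 17) since 4·13 = 52 ≡ 1, so λ ≡ 14·13 ≡ 12.
  x = λ² - 4 - 4 = 144 - 8 ≡ 0; y = λ·(4 - 0) - 2 ≡ 12. → (0, 12)
2B = (0, 12).
Finally 4A + 2B:
(2, 13) + (0, 12). λ = (12 - 13)/(0 - 2) ≡ 16/15 mod 17. 15⁻¹ ≡ 8 (mod 17) since 15·8 = 120 ≡ 1, so λ ≡ 9.
  x = λ² - 2 - 0 = 81 - 2 ≡ 11; y = λ·(2 - 11) - 13 ≡ 8. → (11, 8)

(11, 8)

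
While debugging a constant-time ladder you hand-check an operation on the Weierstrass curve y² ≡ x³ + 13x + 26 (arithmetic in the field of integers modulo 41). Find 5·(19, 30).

Write P = (19, 30).
Repeated addition: build up to 5P.
2P: tangent at (19, 30): λ = (3·19² + 13)/(2·30) ≡ 30/19. 19⁻¹ ≡ 13 (mod 41) since 19·13 = 247 ≡ 1, so λ ≡ 30·13 ≡ 21.
  x = λ² - 19 - 19 = 441 - 38 ≡ 34; y = λ·(19 - 34) - 30 ≡ 24. → (34, 24)
3P: (34, 24) + (19, 30). λ = (30 - 24)/(19 - 34) ≡ 6/26 mod 41. 26⁻¹ ≡ 30 (mod 41) since 26·30 = 780 ≡ 1, so λ ≡ 16.
  x = λ² - 34 - 19 = 256 - 53 ≡ 39; y = λ·(34 - 39) - 24 ≡ 19. → (39, 19)
4P: (39, 19) + (19, 30). λ = (30 - 19)/(19 - 39) ≡ 11/21 mod 41. 21⁻¹ ≡ 2 (mod 41), so λ ≡ 22.
  x = λ² - 39 - 19 = 484 - 58 ≡ 16; y = λ·(39 - 16) - 19 ≡ 36. → (16, 36)
5P: (16, 36) + (19, 30). λ = (30 - 36)/(19 - 16) ≡ 35/3 mod 41. 3⁻¹ ≡ 14 (mod 41), so λ ≡ 39.
  x = λ² - 16 - 19 = 1521 - 35 ≡ 10; y = λ·(16 - 10) - 36 ≡ 34. → (10, 34)

(10, 34)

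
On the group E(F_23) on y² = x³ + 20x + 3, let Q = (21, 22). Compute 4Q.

(12, 4)

Double-and-add on 4 = (100)₂. Start with Q = (21, 22) for the leading 1-bit.
double: tangent at (21, 22): λ = (3·21² + 20)/(2·22) ≡ 9/21. 21⁻¹ ≡ 11 (mod 23) since 21·11 = 231 ≡ 1, so λ ≡ 9·11 ≡ 7.
  x = λ² - 21 - 21 = 49 - 42 ≡ 7; y = λ·(21 - 7) - 22 ≡ 7. → (7, 7)
double: tangent at (7, 7): λ = (3·7² + 20)/(2·7) ≡ 6/14. 14⁻¹ ≡ 5 (mod 23) since 14·5 = 70 ≡ 1, so λ ≡ 6·5 ≡ 7.
  x = λ² - 7 - 7 = 49 - 14 ≡ 12; y = λ·(7 - 12) - 7 ≡ 4. → (12, 4)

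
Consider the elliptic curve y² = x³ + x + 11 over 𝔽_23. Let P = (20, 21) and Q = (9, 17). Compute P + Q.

(20, 21) + (9, 17). λ = (17 - 21)/(9 - 20) ≡ 19/12 mod 23. 12⁻¹ ≡ 2 (mod 23), so λ ≡ 15.
  x = λ² - 20 - 9 = 225 - 29 ≡ 12; y = λ·(20 - 12) - 21 ≡ 7. → (12, 7)

(12, 7)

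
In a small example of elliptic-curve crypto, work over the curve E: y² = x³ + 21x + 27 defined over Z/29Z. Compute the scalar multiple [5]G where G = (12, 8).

(3, 1)

Repeated addition: build up to 5G.
2G: tangent at (12, 8): λ = (3·12² + 21)/(2·8) ≡ 18/16. 16⁻¹ ≡ 20 (mod 29), so λ ≡ 18·20 ≡ 12.
  x = λ² - 12 - 12 = 144 - 24 ≡ 4; y = λ·(12 - 4) - 8 ≡ 1. → (4, 1)
3G: (4, 1) + (12, 8). λ = (8 - 1)/(12 - 4) ≡ 7/8 mod 29. 8⁻¹ ≡ 11 (mod 29) since 8·11 = 88 ≡ 1, so λ ≡ 19.
  x = λ² - 4 - 12 = 361 - 16 ≡ 26; y = λ·(4 - 26) - 1 ≡ 16. → (26, 16)
4G: (26, 16) + (12, 8). λ = (8 - 16)/(12 - 26) ≡ 21/15 mod 29. 15⁻¹ ≡ 2 (mod 29), so λ ≡ 13.
  x = λ² - 26 - 12 = 169 - 38 ≡ 15; y = λ·(26 - 15) - 16 ≡ 11. → (15, 11)
5G: (15, 11) + (12, 8). λ = (8 - 11)/(12 - 15) ≡ 26/26 mod 29. 26⁻¹ ≡ 19 (mod 29), so λ ≡ 1.
  x = λ² - 15 - 12 = 1 - 27 ≡ 3; y = λ·(15 - 3) - 11 ≡ 1. → (3, 1)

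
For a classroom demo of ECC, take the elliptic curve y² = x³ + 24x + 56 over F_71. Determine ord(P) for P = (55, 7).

2P: tangent at (55, 7): λ = (3·55² + 24)/(2·7) ≡ 11/14. 14⁻¹ ≡ 66 (mod 71), so λ ≡ 11·66 ≡ 16.
  x = λ² - 55 - 55 = 256 - 110 ≡ 4; y = λ·(55 - 4) - 7 ≡ 28. → (4, 28)
3P: (4, 28) + (55, 7). λ = (7 - 28)/(55 - 4) ≡ 50/51 mod 71. 51⁻¹ ≡ 39 (mod 71) since 51·39 = 1989 ≡ 1, so λ ≡ 33.
  x = λ² - 4 - 55 = 1089 - 59 ≡ 36; y = λ·(4 - 36) - 28 ≡ 52. → (36, 52)
4P: (36, 52) + (55, 7). λ = (7 - 52)/(55 - 36) ≡ 26/19 mod 71. 19⁻¹ ≡ 15 (mod 71), so λ ≡ 35.
  x = λ² - 36 - 55 = 1225 - 91 ≡ 69; y = λ·(36 - 69) - 52 ≡ 0. → (69, 0)
5P: (69, 0) + (55, 7). λ = (7 - 0)/(55 - 69) ≡ 7/57 mod 71. 57⁻¹ ≡ 5 (mod 71), so λ ≡ 35.
  x = λ² - 69 - 55 = 1225 - 124 ≡ 36; y = λ·(69 - 36) - 0 ≡ 19. → (36, 19)
6P: (36, 19) + (55, 7). λ = (7 - 19)/(55 - 36) ≡ 59/19 mod 71. 19⁻¹ ≡ 15 (mod 71), so λ ≡ 33.
  x = λ² - 36 - 55 = 1089 - 91 ≡ 4; y = λ·(36 - 4) - 19 ≡ 43. → (4, 43)
7P: (4, 43) + (55, 7). λ = (7 - 43)/(55 - 4) ≡ 35/51 mod 71. 51⁻¹ ≡ 39 (mod 71), so λ ≡ 16.
  x = λ² - 4 - 55 = 256 - 59 ≡ 55; y = λ·(4 - 55) - 43 ≡ 64. → (55, 64)
8P: (55, 64) + (55, 7): same x and y₁ ≡ -y₂, so the sum is 𝒪.
8P = 𝒪, so the order is 8.

8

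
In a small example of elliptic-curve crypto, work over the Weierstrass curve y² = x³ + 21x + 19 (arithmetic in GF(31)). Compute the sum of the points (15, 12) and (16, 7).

(25, 7)

(15, 12) + (16, 7). λ = (7 - 12)/(16 - 15) ≡ 26/1 mod 31. 1⁻¹ ≡ 1 (mod 31) since 1·1 = 1 ≡ 1, so λ ≡ 26.
  x = λ² - 15 - 16 = 676 - 31 ≡ 25; y = λ·(15 - 25) - 12 ≡ 7. → (25, 7)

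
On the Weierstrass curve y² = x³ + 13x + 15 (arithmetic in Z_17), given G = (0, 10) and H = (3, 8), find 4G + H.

First 4G:
Double-and-add on 4 = (100)₂. Start with G = (0, 10) for the leading 1-bit.
double: tangent at (0, 10): λ = (3·0² + 13)/(2·10) ≡ 13/3. 3⁻¹ ≡ 6 (mod 17) since 3·6 = 18 ≡ 1, so λ ≡ 13·6 ≡ 10.
  x = λ² - 0 - 0 = 100 - 0 ≡ 15; y = λ·(0 - 15) - 10 ≡ 10. → (15, 10)
double: tangent at (15, 10): λ = (3·15² + 13)/(2·10) ≡ 8/3. 3⁻¹ ≡ 6 (mod 17), so λ ≡ 8·6 ≡ 14.
  x = λ² - 15 - 15 = 196 - 30 ≡ 13; y = λ·(15 - 13) - 10 ≡ 1. → (13, 1)
4G = (13, 1).
Finally 4G + H:
(13, 1) + (3, 8). λ = (8 - 1)/(3 - 13) ≡ 7/7 mod 17. 7⁻¹ ≡ 5 (mod 17), so λ ≡ 1.
  x = λ² - 13 - 3 = 1 - 16 ≡ 2; y = λ·(13 - 2) - 1 ≡ 10. → (2, 10)

(2, 10)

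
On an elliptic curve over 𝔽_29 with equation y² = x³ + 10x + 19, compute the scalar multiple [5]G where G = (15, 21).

(4, 23)

Double-and-add on 5 = (101)₂. Start with G = (15, 21) for the leading 1-bit.
double: tangent at (15, 21): λ = (3·15² + 10)/(2·21) ≡ 18/13. 13⁻¹ ≡ 9 (mod 29), so λ ≡ 18·9 ≡ 17.
  x = λ² - 15 - 15 = 289 - 30 ≡ 27; y = λ·(15 - 27) - 21 ≡ 7. → (27, 7)
double: tangent at (27, 7): λ = (3·27² + 10)/(2·7) ≡ 22/14. 14⁻¹ ≡ 27 (mod 29), so λ ≡ 22·27 ≡ 14.
  x = λ² - 27 - 27 = 196 - 54 ≡ 26; y = λ·(27 - 26) - 7 ≡ 7. → (26, 7)
add G: (26, 7) + (15, 21). λ = (21 - 7)/(15 - 26) ≡ 14/18 mod 29. 18⁻¹ ≡ 21 (mod 29), so λ ≡ 4.
  x = λ² - 26 - 15 = 16 - 41 ≡ 4; y = λ·(26 - 4) - 7 ≡ 23. → (4, 23)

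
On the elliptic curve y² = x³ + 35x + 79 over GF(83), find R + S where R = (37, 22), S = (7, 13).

(37, 22) + (7, 13). λ = (13 - 22)/(7 - 37) ≡ 74/53 mod 83. 53⁻¹ ≡ 47 (mod 83), so λ ≡ 75.
  x = λ² - 37 - 7 = 5625 - 44 ≡ 20; y = λ·(37 - 20) - 22 ≡ 8. → (20, 8)

(20, 8)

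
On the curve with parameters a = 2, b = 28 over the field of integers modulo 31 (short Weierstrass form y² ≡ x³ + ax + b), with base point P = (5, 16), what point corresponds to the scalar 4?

(9, 0)

Double-and-add on 4 = (100)₂. Start with P = (5, 16) for the leading 1-bit.
double: tangent at (5, 16): λ = (3·5² + 2)/(2·16) ≡ 15/1. 1⁻¹ ≡ 1 (mod 31), so λ ≡ 15·1 ≡ 15.
  x = λ² - 5 - 5 = 225 - 10 ≡ 29; y = λ·(5 - 29) - 16 ≡ 27. → (29, 27)
double: tangent at (29, 27): λ = (3·29² + 2)/(2·27) ≡ 14/23. 23⁻¹ ≡ 27 (mod 31) since 23·27 = 621 ≡ 1, so λ ≡ 14·27 ≡ 6.
  x = λ² - 29 - 29 = 36 - 58 ≡ 9; y = λ·(29 - 9) - 27 ≡ 0. → (9, 0)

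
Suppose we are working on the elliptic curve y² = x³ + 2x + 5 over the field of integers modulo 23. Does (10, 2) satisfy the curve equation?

y² = 2² ≡ 4; x³ + 2x + 5 = 1025 ≡ 13 (mod 23). 4 ≠ 13.

no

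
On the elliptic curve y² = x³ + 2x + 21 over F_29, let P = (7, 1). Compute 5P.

Double-and-add on 5 = (101)₂. Start with P = (7, 1) for the leading 1-bit.
double: tangent at (7, 1): λ = (3·7² + 2)/(2·1) ≡ 4/2. 2⁻¹ ≡ 15 (mod 29), so λ ≡ 4·15 ≡ 2.
  x = λ² - 7 - 7 = 4 - 14 ≡ 19; y = λ·(7 - 19) - 1 ≡ 4. → (19, 4)
double: tangent at (19, 4): λ = (3·19² + 2)/(2·4) ≡ 12/8. 8⁻¹ ≡ 11 (mod 29), so λ ≡ 12·11 ≡ 16.
  x = λ² - 19 - 19 = 256 - 38 ≡ 15; y = λ·(19 - 15) - 4 ≡ 2. → (15, 2)
add P: (15, 2) + (7, 1). λ = (1 - 2)/(7 - 15) ≡ 28/21 mod 29. 21⁻¹ ≡ 18 (mod 29) since 21·18 = 378 ≡ 1, so λ ≡ 11.
  x = λ² - 15 - 7 = 121 - 22 ≡ 12; y = λ·(15 - 12) - 2 ≡ 2. → (12, 2)

(12, 2)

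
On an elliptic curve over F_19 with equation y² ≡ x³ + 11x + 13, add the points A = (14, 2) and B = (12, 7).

(4, 11)

(14, 2) + (12, 7). λ = (7 - 2)/(12 - 14) ≡ 5/17 mod 19. 17⁻¹ ≡ 9 (mod 19), so λ ≡ 7.
  x = λ² - 14 - 12 = 49 - 26 ≡ 4; y = λ·(14 - 4) - 2 ≡ 11. → (4, 11)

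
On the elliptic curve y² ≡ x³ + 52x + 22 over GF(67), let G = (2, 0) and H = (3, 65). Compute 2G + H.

First 2G:
Repeated addition: build up to 2G.
2G: (2, 0) + (2, 0): same x and y₁ ≡ -y₂, so the sum is ∞.
2G = ∞.
Finally 2G + H:
∞ + (3, 65) = (3, 65) (identity).

(3, 65)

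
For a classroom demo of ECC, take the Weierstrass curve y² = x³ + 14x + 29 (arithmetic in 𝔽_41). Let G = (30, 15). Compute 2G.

(31, 23)

tangent at (30, 15): λ = (3·30² + 14)/(2·15) ≡ 8/30. 30⁻¹ ≡ 26 (mod 41), so λ ≡ 8·26 ≡ 3.
  x = λ² - 30 - 30 = 9 - 60 ≡ 31; y = λ·(30 - 31) - 15 ≡ 23. → (31, 23)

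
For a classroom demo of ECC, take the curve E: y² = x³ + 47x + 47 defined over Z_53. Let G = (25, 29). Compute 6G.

Repeated addition: build up to 6G.
2G: tangent at (25, 29): λ = (3·25² + 47)/(2·29) ≡ 14/5. 5⁻¹ ≡ 32 (mod 53), so λ ≡ 14·32 ≡ 24.
  x = λ² - 25 - 25 = 576 - 50 ≡ 49; y = λ·(25 - 49) - 29 ≡ 31. → (49, 31)
3G: (49, 31) + (25, 29). λ = (29 - 31)/(25 - 49) ≡ 51/29 mod 53. 29⁻¹ ≡ 11 (mod 53) since 29·11 = 319 ≡ 1, so λ ≡ 31.
  x = λ² - 49 - 25 = 961 - 74 ≡ 39; y = λ·(49 - 39) - 31 ≡ 14. → (39, 14)
4G: (39, 14) + (25, 29). λ = (29 - 14)/(25 - 39) ≡ 15/39 mod 53. 39⁻¹ ≡ 34 (mod 53), so λ ≡ 33.
  x = λ² - 39 - 25 = 1089 - 64 ≡ 18; y = λ·(39 - 18) - 14 ≡ 43. → (18, 43)
5G: (18, 43) + (25, 29). λ = (29 - 43)/(25 - 18) ≡ 39/7 mod 53. 7⁻¹ ≡ 38 (mod 53) since 7·38 = 266 ≡ 1, so λ ≡ 51.
  x = λ² - 18 - 25 = 2601 - 43 ≡ 14; y = λ·(18 - 14) - 43 ≡ 2. → (14, 2)
6G: (14, 2) + (25, 29). λ = (29 - 2)/(25 - 14) ≡ 27/11 mod 53. 11⁻¹ ≡ 29 (mod 53), so λ ≡ 41.
  x = λ² - 14 - 25 = 1681 - 39 ≡ 52; y = λ·(14 - 52) - 2 ≡ 30. → (52, 30)

(52, 30)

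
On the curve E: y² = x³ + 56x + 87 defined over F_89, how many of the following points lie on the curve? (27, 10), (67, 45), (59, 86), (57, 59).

1

(27, 10): 10² ≡ 11, rhs ≡ 11 → on.
(67, 45): 45² ≡ 67, rhs ≡ 44 → off.
(59, 86): 86² ≡ 9, rhs ≡ 65 → off.
(57, 59): 59² ≡ 10, rhs ≡ 59 → off.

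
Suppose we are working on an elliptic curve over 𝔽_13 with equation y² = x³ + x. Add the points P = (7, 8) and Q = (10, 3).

(6, 12)

(7, 8) + (10, 3). λ = (3 - 8)/(10 - 7) ≡ 8/3 mod 13. 3⁻¹ ≡ 9 (mod 13), so λ ≡ 7.
  x = λ² - 7 - 10 = 49 - 17 ≡ 6; y = λ·(7 - 6) - 8 ≡ 12. → (6, 12)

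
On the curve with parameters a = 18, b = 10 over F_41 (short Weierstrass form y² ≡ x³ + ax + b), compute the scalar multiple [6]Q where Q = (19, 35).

Repeated addition: build up to 6Q.
2Q: tangent at (19, 35): λ = (3·19² + 18)/(2·35) ≡ 35/29. 29⁻¹ ≡ 17 (mod 41), so λ ≡ 35·17 ≡ 21.
  x = λ² - 19 - 19 = 441 - 38 ≡ 34; y = λ·(19 - 34) - 35 ≡ 19. → (34, 19)
3Q: (34, 19) + (19, 35). λ = (35 - 19)/(19 - 34) ≡ 16/26 mod 41. 26⁻¹ ≡ 30 (mod 41), so λ ≡ 29.
  x = λ² - 34 - 19 = 841 - 53 ≡ 9; y = λ·(34 - 9) - 19 ≡ 9. → (9, 9)
4Q: (9, 9) + (19, 35). λ = (35 - 9)/(19 - 9) ≡ 26/10 mod 41. 10⁻¹ ≡ 37 (mod 41) since 10·37 = 370 ≡ 1, so λ ≡ 19.
  x = λ² - 9 - 19 = 361 - 28 ≡ 5; y = λ·(9 - 5) - 9 ≡ 26. → (5, 26)
5Q: (5, 26) + (19, 35). λ = (35 - 26)/(19 - 5) ≡ 9/14 mod 41. 14⁻¹ ≡ 3 (mod 41), so λ ≡ 27.
  x = λ² - 5 - 19 = 729 - 24 ≡ 8; y = λ·(5 - 8) - 26 ≡ 16. → (8, 16)
6Q: (8, 16) + (19, 35). λ = (35 - 16)/(19 - 8) ≡ 19/11 mod 41. 11⁻¹ ≡ 15 (mod 41) since 11·15 = 165 ≡ 1, so λ ≡ 39.
  x = λ² - 8 - 19 = 1521 - 27 ≡ 18; y = λ·(8 - 18) - 16 ≡ 4. → (18, 4)

(18, 4)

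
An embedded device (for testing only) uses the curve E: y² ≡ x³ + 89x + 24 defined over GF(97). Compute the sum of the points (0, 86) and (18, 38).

(43, 61)

(0, 86) + (18, 38). λ = (38 - 86)/(18 - 0) ≡ 49/18 mod 97. 18⁻¹ ≡ 27 (mod 97) since 18·27 = 486 ≡ 1, so λ ≡ 62.
  x = λ² - 0 - 18 = 3844 - 18 ≡ 43; y = λ·(0 - 43) - 86 ≡ 61. → (43, 61)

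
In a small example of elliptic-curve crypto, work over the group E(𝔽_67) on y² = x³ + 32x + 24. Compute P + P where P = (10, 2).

tangent at (10, 2): λ = (3·10² + 32)/(2·2) ≡ 64/4. 4⁻¹ ≡ 17 (mod 67), so λ ≡ 64·17 ≡ 16.
  x = λ² - 10 - 10 = 256 - 20 ≡ 35; y = λ·(10 - 35) - 2 ≡ 0. → (35, 0)

(35, 0)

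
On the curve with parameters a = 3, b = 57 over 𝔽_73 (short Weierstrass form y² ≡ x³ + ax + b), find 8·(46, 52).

(56, 35)

Write P = (46, 52).
Double-and-add on 8 = (1000)₂. Start with P = (46, 52) for the leading 1-bit.
double: tangent at (46, 52): λ = (3·46² + 3)/(2·52) ≡ 0/31. 31⁻¹ ≡ 33 (mod 73), so λ ≡ 0·33 ≡ 0.
  x = λ² - 46 - 46 = 0 - 92 ≡ 54; y = λ·(46 - 54) - 52 ≡ 21. → (54, 21)
double: tangent at (54, 21): λ = (3·54² + 3)/(2·21) ≡ 64/42. 42⁻¹ ≡ 40 (mod 73), so λ ≡ 64·40 ≡ 5.
  x = λ² - 54 - 54 = 25 - 108 ≡ 63; y = λ·(54 - 63) - 21 ≡ 7. → (63, 7)
double: tangent at (63, 7): λ = (3·63² + 3)/(2·7) ≡ 11/14. 14⁻¹ ≡ 47 (mod 73) since 14·47 = 658 ≡ 1, so λ ≡ 11·47 ≡ 6.
  x = λ² - 63 - 63 = 36 - 126 ≡ 56; y = λ·(63 - 56) - 7 ≡ 35. → (56, 35)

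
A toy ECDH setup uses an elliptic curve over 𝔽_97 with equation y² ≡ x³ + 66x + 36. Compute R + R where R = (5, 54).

(6, 39)

tangent at (5, 54): λ = (3·5² + 66)/(2·54) ≡ 44/11. 11⁻¹ ≡ 53 (mod 97), so λ ≡ 44·53 ≡ 4.
  x = λ² - 5 - 5 = 16 - 10 ≡ 6; y = λ·(5 - 6) - 54 ≡ 39. → (6, 39)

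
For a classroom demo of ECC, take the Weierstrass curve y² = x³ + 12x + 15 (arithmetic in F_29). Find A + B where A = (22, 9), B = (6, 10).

(22, 9) + (6, 10). λ = (10 - 9)/(6 - 22) ≡ 1/13 mod 29. 13⁻¹ ≡ 9 (mod 29) since 13·9 = 117 ≡ 1, so λ ≡ 9.
  x = λ² - 22 - 6 = 81 - 28 ≡ 24; y = λ·(22 - 24) - 9 ≡ 2. → (24, 2)

(24, 2)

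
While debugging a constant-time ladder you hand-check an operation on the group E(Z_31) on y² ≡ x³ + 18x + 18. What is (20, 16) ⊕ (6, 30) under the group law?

(6, 1)

(20, 16) + (6, 30). λ = (30 - 16)/(6 - 20) ≡ 14/17 mod 31. 17⁻¹ ≡ 11 (mod 31), so λ ≡ 30.
  x = λ² - 20 - 6 = 900 - 26 ≡ 6; y = λ·(20 - 6) - 16 ≡ 1. → (6, 1)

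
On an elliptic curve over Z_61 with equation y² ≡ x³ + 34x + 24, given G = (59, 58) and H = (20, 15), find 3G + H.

First 3G:
Repeated addition: build up to 3G.
2G: tangent at (59, 58): λ = (3·59² + 34)/(2·58) ≡ 46/55. 55⁻¹ ≡ 10 (mod 61), so λ ≡ 46·10 ≡ 33.
  x = λ² - 59 - 59 = 1089 - 118 ≡ 56; y = λ·(59 - 56) - 58 ≡ 41. → (56, 41)
3G: (56, 41) + (59, 58). λ = (58 - 41)/(59 - 56) ≡ 17/3 mod 61. 3⁻¹ ≡ 41 (mod 61), so λ ≡ 26.
  x = λ² - 56 - 59 = 676 - 115 ≡ 12; y = λ·(56 - 12) - 41 ≡ 5. → (12, 5)
3G = (12, 5).
Finally 3G + H:
(12, 5) + (20, 15). λ = (15 - 5)/(20 - 12) ≡ 10/8 mod 61. 8⁻¹ ≡ 23 (mod 61) since 8·23 = 184 ≡ 1, so λ ≡ 47.
  x = λ² - 12 - 20 = 2209 - 32 ≡ 42; y = λ·(12 - 42) - 5 ≡ 49. → (42, 49)

(42, 49)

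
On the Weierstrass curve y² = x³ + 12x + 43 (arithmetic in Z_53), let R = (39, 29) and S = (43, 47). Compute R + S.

(39, 29) + (43, 47). λ = (47 - 29)/(43 - 39) ≡ 18/4 mod 53. 4⁻¹ ≡ 40 (mod 53) since 4·40 = 160 ≡ 1, so λ ≡ 31.
  x = λ² - 39 - 43 = 961 - 82 ≡ 31; y = λ·(39 - 31) - 29 ≡ 7. → (31, 7)

(31, 7)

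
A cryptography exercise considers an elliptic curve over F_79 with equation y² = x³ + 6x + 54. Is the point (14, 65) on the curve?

yes

y² = 65² ≡ 38; x³ + 6x + 54 = 2882 ≡ 38 (mod 79). 38 = 38.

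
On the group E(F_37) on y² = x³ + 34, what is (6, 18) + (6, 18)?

tangent at (6, 18): λ = (3·6² + 0)/(2·18) ≡ 34/36. 36⁻¹ ≡ 36 (mod 37), so λ ≡ 34·36 ≡ 3.
  x = λ² - 6 - 6 = 9 - 12 ≡ 34; y = λ·(6 - 34) - 18 ≡ 9. → (34, 9)

(34, 9)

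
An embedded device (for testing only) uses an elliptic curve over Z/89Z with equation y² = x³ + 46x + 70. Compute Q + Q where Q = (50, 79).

(68, 73)

tangent at (50, 79): λ = (3·50² + 46)/(2·79) ≡ 70/69. 69⁻¹ ≡ 40 (mod 89), so λ ≡ 70·40 ≡ 41.
  x = λ² - 50 - 50 = 1681 - 100 ≡ 68; y = λ·(50 - 68) - 79 ≡ 73. → (68, 73)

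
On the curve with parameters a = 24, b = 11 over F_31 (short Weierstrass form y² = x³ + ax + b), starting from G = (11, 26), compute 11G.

(19, 14)

Repeated addition: build up to 11G.
2G: tangent at (11, 26): λ = (3·11² + 24)/(2·26) ≡ 15/21. 21⁻¹ ≡ 3 (mod 31), so λ ≡ 15·3 ≡ 14.
  x = λ² - 11 - 11 = 196 - 22 ≡ 19; y = λ·(11 - 19) - 26 ≡ 17. → (19, 17)
3G: (19, 17) + (11, 26). λ = (26 - 17)/(11 - 19) ≡ 9/23 mod 31. 23⁻¹ ≡ 27 (mod 31), so λ ≡ 26.
  x = λ² - 19 - 11 = 676 - 30 ≡ 26; y = λ·(19 - 26) - 17 ≡ 18. → (26, 18)
4G: (26, 18) + (11, 26). λ = (26 - 18)/(11 - 26) ≡ 8/16 mod 31. 16⁻¹ ≡ 2 (mod 31), so λ ≡ 16.
  x = λ² - 26 - 11 = 256 - 37 ≡ 2; y = λ·(26 - 2) - 18 ≡ 25. → (2, 25)
5G: (2, 25) + (11, 26). λ = (26 - 25)/(11 - 2) ≡ 1/9 mod 31. 9⁻¹ ≡ 7 (mod 31) since 9·7 = 63 ≡ 1, so λ ≡ 7.
  x = λ² - 2 - 11 = 49 - 13 ≡ 5; y = λ·(2 - 5) - 25 ≡ 16. → (5, 16)
6G: (5, 16) + (11, 26). λ = (26 - 16)/(11 - 5) ≡ 10/6 mod 31. 6⁻¹ ≡ 26 (mod 31) since 6·26 = 156 ≡ 1, so λ ≡ 12.
  x = λ² - 5 - 11 = 144 - 16 ≡ 4; y = λ·(5 - 4) - 16 ≡ 27. → (4, 27)
7G: (4, 27) + (11, 26). λ = (26 - 27)/(11 - 4) ≡ 30/7 mod 31. 7⁻¹ ≡ 9 (mod 31), so λ ≡ 22.
  x = λ² - 4 - 11 = 484 - 15 ≡ 4; y = λ·(4 - 4) - 27 ≡ 4. → (4, 4)
8G: (4, 4) + (11, 26). λ = (26 - 4)/(11 - 4) ≡ 22/7 mod 31. 7⁻¹ ≡ 9 (mod 31), so λ ≡ 12.
  x = λ² - 4 - 11 = 144 - 15 ≡ 5; y = λ·(4 - 5) - 4 ≡ 15. → (5, 15)
9G: (5, 15) + (11, 26). λ = (26 - 15)/(11 - 5) ≡ 11/6 mod 31. 6⁻¹ ≡ 26 (mod 31), so λ ≡ 7.
  x = λ² - 5 - 11 = 49 - 16 ≡ 2; y = λ·(5 - 2) - 15 ≡ 6. → (2, 6)
10G: (2, 6) + (11, 26). λ = (26 - 6)/(11 - 2) ≡ 20/9 mod 31. 9⁻¹ ≡ 7 (mod 31), so λ ≡ 16.
  x = λ² - 2 - 11 = 256 - 13 ≡ 26; y = λ·(2 - 26) - 6 ≡ 13. → (26, 13)
11G: (26, 13) + (11, 26). λ = (26 - 13)/(11 - 26) ≡ 13/16 mod 31. 16⁻¹ ≡ 2 (mod 31), so λ ≡ 26.
  x = λ² - 26 - 11 = 676 - 37 ≡ 19; y = λ·(26 - 19) - 13 ≡ 14. → (19, 14)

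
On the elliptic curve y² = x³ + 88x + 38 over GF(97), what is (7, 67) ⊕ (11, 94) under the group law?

(70, 17)

(7, 67) + (11, 94). λ = (94 - 67)/(11 - 7) ≡ 27/4 mod 97. 4⁻¹ ≡ 73 (mod 97), so λ ≡ 31.
  x = λ² - 7 - 11 = 961 - 18 ≡ 70; y = λ·(7 - 70) - 67 ≡ 17. → (70, 17)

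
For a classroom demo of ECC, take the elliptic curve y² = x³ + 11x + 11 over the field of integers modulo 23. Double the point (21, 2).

(4, 21)

tangent at (21, 2): λ = (3·21² + 11)/(2·2) ≡ 0/4. 4⁻¹ ≡ 6 (mod 23), so λ ≡ 0·6 ≡ 0.
  x = λ² - 21 - 21 = 0 - 42 ≡ 4; y = λ·(21 - 4) - 2 ≡ 21. → (4, 21)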